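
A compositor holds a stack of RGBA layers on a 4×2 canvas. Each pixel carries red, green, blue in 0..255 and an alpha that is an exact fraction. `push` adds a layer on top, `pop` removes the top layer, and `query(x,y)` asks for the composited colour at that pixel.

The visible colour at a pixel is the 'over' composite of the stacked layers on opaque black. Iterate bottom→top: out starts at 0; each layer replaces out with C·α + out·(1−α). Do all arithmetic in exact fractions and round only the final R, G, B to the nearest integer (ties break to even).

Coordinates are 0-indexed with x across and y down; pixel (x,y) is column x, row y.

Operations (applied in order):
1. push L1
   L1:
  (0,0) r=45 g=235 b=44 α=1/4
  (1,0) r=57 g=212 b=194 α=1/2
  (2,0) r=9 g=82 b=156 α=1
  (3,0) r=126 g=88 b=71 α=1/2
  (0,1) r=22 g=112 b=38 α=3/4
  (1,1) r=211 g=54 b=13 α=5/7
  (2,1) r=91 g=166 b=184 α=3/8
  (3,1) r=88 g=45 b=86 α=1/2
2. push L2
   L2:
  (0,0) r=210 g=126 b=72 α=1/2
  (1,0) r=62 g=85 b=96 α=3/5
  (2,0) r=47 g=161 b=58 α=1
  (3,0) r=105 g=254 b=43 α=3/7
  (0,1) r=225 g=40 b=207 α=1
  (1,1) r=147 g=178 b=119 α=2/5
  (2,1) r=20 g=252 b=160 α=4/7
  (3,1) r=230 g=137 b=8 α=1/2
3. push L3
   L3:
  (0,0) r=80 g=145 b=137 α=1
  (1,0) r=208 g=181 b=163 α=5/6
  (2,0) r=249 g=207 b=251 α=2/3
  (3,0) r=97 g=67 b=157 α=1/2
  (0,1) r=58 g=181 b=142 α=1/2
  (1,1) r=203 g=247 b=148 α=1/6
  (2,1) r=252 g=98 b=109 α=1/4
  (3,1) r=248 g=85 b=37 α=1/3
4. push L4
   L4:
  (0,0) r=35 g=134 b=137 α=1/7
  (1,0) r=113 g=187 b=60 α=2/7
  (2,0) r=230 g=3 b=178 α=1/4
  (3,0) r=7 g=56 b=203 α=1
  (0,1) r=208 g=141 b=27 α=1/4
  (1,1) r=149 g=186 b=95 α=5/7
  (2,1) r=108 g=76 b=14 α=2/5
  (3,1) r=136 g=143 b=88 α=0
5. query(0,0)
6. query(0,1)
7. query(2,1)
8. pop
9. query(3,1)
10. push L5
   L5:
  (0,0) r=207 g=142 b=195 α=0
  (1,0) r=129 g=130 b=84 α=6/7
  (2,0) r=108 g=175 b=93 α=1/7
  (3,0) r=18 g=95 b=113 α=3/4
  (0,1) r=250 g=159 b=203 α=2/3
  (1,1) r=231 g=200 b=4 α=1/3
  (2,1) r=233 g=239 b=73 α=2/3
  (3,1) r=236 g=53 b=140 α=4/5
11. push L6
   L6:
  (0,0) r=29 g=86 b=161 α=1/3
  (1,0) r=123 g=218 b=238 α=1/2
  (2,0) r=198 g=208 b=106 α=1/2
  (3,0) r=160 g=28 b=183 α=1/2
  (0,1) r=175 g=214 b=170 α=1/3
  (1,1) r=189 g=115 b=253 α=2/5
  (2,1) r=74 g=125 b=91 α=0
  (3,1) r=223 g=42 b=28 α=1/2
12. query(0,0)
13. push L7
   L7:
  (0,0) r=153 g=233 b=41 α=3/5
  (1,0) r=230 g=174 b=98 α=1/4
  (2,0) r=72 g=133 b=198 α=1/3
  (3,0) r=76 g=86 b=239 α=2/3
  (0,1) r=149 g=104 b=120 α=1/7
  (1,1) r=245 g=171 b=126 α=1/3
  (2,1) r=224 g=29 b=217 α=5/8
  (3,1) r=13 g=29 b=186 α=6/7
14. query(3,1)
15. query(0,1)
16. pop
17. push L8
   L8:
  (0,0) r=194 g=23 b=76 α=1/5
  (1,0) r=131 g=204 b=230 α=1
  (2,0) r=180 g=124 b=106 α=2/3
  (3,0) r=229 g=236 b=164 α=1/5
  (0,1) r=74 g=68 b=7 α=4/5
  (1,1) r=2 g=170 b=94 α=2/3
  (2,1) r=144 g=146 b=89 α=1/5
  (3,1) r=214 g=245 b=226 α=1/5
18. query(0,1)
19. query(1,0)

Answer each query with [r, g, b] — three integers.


(0,0) stack=L1,L2,L3,L4; from [0,0,0]:
L1 α=1/4: [45/4, 235/4, 11]
L2 α=1/2: [885/8, 739/8, 83/2]
L3 α=1: [80, 145, 137]
L4 α=1/7: [515/7, 1004/7, 137]
→ [74, 143, 137]

at x=0,y=1 over L1,L2,L3,L4:
after L1 α=3/4: [33/2, 84, 57/2]
after L2 α=1: [225, 40, 207]
after L3 α=1/2: [283/2, 221/2, 349/2]
after L4 α=1/4: [1265/8, 945/8, 1101/8]
rounded: [158, 118, 138]

(2,1) stack=L1,L2,L3,L4; from [0,0,0]:
L1 α=3/8: [273/8, 249/4, 69]
L2 α=4/7: [1459/56, 4779/28, 121]
L3 α=1/4: [18489/224, 17081/112, 118]
L4 α=2/5: [103851/1120, 68267/560, 382/5]
= [93, 122, 76]

at x=3,y=1 over L1,L2,L3:
L1 α=1/2: [44, 45/2, 43]
L2 α=1/2: [137, 319/4, 51/2]
L3 α=1/3: [174, 163/2, 88/3]
= [174, 82, 29]

at x=0,y=0 over L1,L2,L3,L5,L6:
L1 α=1/4: [45/4, 235/4, 11]
L2 α=1/2: [885/8, 739/8, 83/2]
L3 α=1: [80, 145, 137]
L5 α=0: [80, 145, 137]
L6 α=1/3: [63, 376/3, 145]
→ [63, 125, 145]

(3,1) stack=L1,L2,L3,L5,L6,L7; from [0,0,0]:
L1 α=1/2: [44, 45/2, 43]
L2 α=1/2: [137, 319/4, 51/2]
L3 α=1/3: [174, 163/2, 88/3]
L5 α=4/5: [1118/5, 587/10, 1768/15]
L6 α=1/2: [2233/10, 1007/20, 1094/15]
L7 α=6/7: [3013/70, 641/20, 17834/105]
rounded: [43, 32, 170]

(0,1) stack=L1,L2,L3,L5,L6,L7; from [0,0,0]:
after L1 α=3/4: [33/2, 84, 57/2]
after L2 α=1: [225, 40, 207]
after L3 α=1/2: [283/2, 221/2, 349/2]
after L5 α=2/3: [1283/6, 857/6, 387/2]
after L6 α=1/3: [1808/9, 1499/9, 557/3]
after L7 α=1/7: [4063/21, 3310/21, 1234/7]
→ [193, 158, 176]

query (0,1) [L1,L2,L3,L5,L6,L8] — begin 0,0,0
after L1 α=3/4: [33/2, 84, 57/2]
after L2 α=1: [225, 40, 207]
after L3 α=1/2: [283/2, 221/2, 349/2]
after L5 α=2/3: [1283/6, 857/6, 387/2]
after L6 α=1/3: [1808/9, 1499/9, 557/3]
after L8 α=4/5: [4472/45, 3947/45, 641/15]
rounded: [99, 88, 43]

at x=1,y=0 over L1,L2,L3,L5,L6,L8:
L1 α=1/2: [57/2, 106, 97]
L2 α=3/5: [243/5, 467/5, 482/5]
L3 α=5/6: [5443/30, 832/5, 1519/10]
L5 α=6/7: [28663/210, 676/5, 937/10]
L6 α=1/2: [54493/420, 883/5, 3317/20]
L8 α=1: [131, 204, 230]
→ [131, 204, 230]


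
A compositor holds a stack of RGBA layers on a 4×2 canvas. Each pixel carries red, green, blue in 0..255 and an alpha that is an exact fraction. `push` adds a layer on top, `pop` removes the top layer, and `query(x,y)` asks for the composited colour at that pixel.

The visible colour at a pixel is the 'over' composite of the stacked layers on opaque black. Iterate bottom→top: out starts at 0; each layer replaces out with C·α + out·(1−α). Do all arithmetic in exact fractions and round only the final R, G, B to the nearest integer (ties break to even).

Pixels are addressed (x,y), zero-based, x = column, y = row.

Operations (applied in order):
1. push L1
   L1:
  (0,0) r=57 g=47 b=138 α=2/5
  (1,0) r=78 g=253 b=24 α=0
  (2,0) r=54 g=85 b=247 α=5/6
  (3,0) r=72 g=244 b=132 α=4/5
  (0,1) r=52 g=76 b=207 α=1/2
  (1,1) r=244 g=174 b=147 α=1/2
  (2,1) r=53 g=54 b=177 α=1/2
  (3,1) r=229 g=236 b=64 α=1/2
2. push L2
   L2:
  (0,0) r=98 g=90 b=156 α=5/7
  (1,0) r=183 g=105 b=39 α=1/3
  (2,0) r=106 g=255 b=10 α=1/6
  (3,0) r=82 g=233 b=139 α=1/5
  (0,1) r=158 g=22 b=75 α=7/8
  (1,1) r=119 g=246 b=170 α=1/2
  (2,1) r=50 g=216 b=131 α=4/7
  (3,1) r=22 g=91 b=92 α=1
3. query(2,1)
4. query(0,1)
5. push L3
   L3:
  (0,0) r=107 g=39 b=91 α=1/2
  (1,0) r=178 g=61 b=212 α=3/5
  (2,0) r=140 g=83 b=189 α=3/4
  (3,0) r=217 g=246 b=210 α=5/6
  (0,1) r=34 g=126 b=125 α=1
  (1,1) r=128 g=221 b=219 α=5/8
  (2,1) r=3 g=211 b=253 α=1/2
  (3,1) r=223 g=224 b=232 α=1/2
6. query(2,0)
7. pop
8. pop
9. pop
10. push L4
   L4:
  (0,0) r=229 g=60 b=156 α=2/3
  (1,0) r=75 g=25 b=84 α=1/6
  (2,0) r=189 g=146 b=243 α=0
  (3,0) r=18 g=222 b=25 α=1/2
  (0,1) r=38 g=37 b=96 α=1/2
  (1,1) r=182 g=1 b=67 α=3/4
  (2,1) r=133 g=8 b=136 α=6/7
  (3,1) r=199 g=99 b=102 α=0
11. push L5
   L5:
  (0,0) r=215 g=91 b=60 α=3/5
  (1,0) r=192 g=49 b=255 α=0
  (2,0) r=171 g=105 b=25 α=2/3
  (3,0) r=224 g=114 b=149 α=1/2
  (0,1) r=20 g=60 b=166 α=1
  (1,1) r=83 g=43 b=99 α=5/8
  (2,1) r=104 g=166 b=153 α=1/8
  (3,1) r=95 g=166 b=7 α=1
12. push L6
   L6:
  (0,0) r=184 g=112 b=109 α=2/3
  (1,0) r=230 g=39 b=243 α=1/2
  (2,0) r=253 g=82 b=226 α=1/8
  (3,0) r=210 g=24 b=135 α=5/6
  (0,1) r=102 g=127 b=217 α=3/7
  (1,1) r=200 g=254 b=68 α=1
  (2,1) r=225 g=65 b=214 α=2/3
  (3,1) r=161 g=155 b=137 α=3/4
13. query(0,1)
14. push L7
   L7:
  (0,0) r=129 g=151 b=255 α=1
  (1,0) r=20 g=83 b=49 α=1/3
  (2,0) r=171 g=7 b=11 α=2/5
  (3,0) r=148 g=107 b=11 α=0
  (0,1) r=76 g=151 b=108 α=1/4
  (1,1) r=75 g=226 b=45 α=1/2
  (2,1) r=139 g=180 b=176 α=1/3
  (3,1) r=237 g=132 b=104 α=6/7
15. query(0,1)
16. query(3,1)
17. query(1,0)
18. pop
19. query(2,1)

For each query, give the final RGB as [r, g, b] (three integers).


at x=2,y=1 over L1,L2:
after L1 α=1/2: [53/2, 27, 177/2]
after L2 α=4/7: [559/14, 135, 1579/14]
= [40, 135, 113]

query (0,1) [L1,L2] — begin 0,0,0
L1 α=1/2: [26, 38, 207/2]
L2 α=7/8: [283/2, 24, 1257/16]
= [142, 24, 79]

query (2,0) [L1,L2,L3] — begin 0,0,0
L1 α=5/6: [45, 425/6, 1235/6]
L2 α=1/6: [331/6, 3655/36, 6235/36]
L3 α=3/4: [2851/24, 12619/144, 26647/144]
→ [119, 88, 185]

at x=0,y=1 over L4,L5,L6:
+L4 (α=1/2) → [19, 37/2, 48]
+L5 (α=1) → [20, 60, 166]
+L6 (α=3/7) → [386/7, 621/7, 1315/7]
→ [55, 89, 188]

at x=0,y=1 over L4,L5,L6,L7:
L4 α=1/2: [19, 37/2, 48]
L5 α=1: [20, 60, 166]
L6 α=3/7: [386/7, 621/7, 1315/7]
L7 α=1/4: [845/14, 730/7, 4701/28]
→ [60, 104, 168]

at x=3,y=1 over L4,L5,L6,L7:
after L4 α=0: [0, 0, 0]
after L5 α=1: [95, 166, 7]
after L6 α=3/4: [289/2, 631/4, 209/2]
after L7 α=6/7: [3133/14, 3799/28, 1457/14]
→ [224, 136, 104]

at x=1,y=0 over L4,L5,L6,L7:
after L4 α=1/6: [25/2, 25/6, 14]
after L5 α=0: [25/2, 25/6, 14]
after L6 α=1/2: [485/4, 259/12, 257/2]
after L7 α=1/3: [175/2, 757/18, 102]
→ [88, 42, 102]

at x=2,y=1 over L4,L5,L6:
+L4 (α=6/7) → [114, 48/7, 816/7]
+L5 (α=1/8) → [451/4, 107/4, 969/8]
+L6 (α=2/3) → [2251/12, 209/4, 4393/24]
rounded: [188, 52, 183]


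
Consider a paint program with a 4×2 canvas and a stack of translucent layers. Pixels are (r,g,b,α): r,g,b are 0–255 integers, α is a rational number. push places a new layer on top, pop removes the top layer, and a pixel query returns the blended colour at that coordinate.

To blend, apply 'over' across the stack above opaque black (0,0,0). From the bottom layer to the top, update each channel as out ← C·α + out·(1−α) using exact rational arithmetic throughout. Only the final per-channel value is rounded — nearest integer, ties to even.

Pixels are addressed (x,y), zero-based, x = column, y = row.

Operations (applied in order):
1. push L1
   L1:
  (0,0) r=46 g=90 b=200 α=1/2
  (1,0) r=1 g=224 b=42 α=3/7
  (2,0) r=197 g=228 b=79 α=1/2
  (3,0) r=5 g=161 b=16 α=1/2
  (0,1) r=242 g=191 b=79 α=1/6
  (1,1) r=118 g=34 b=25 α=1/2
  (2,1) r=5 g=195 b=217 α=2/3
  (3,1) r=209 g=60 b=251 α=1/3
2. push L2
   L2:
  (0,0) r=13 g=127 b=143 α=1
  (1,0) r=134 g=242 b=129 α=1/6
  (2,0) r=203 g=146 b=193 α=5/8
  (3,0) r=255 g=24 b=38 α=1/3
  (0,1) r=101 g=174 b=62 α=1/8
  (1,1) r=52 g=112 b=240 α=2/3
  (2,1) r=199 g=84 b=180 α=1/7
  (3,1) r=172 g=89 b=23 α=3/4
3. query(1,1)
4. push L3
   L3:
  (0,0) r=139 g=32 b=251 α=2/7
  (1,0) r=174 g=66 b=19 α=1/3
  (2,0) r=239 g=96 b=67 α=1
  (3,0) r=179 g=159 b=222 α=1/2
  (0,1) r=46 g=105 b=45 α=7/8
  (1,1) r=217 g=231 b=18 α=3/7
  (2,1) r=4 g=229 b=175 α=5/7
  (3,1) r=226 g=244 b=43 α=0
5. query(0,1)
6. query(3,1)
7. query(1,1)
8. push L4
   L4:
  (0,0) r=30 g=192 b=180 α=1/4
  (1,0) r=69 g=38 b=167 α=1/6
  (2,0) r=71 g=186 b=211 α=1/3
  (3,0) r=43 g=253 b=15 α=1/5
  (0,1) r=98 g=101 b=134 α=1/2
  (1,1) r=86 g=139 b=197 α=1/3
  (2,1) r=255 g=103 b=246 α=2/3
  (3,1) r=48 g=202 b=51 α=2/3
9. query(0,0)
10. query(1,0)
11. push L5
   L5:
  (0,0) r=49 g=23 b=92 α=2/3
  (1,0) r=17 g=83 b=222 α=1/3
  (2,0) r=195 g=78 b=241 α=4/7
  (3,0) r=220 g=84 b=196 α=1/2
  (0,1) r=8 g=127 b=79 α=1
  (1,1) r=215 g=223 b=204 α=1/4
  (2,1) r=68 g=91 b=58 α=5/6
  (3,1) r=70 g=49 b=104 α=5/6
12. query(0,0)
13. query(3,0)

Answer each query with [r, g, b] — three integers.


at x=1,y=1 over L1,L2:
L1 α=1/2: [59, 17, 25/2]
L2 α=2/3: [163/3, 241/3, 985/6]
→ [54, 80, 164]

query (0,1) [L1,L2,L3] — begin 0,0,0
L1 α=1/6: [121/3, 191/6, 79/6]
L2 α=1/8: [575/12, 2381/48, 925/48]
L3 α=7/8: [4439/96, 37661/384, 16045/384]
= [46, 98, 42]

at x=3,y=1 over L1,L2,L3:
L1 α=1/3: [209/3, 20, 251/3]
L2 α=3/4: [1757/12, 287/4, 229/6]
L3 α=0: [1757/12, 287/4, 229/6]
→ [146, 72, 38]

query (1,1) [L1,L2,L3] — begin 0,0,0
L1 α=1/2: [59, 17, 25/2]
L2 α=2/3: [163/3, 241/3, 985/6]
L3 α=3/7: [2605/21, 3043/21, 2132/21]
= [124, 145, 102]

query (0,0) [L1,L2,L3,L4] — begin 0,0,0
L1 α=1/2: [23, 45, 100]
L2 α=1: [13, 127, 143]
L3 α=2/7: [49, 699/7, 1217/7]
L4 α=1/4: [177/4, 3441/28, 4911/28]
= [44, 123, 175]

(1,0) stack=L1,L2,L3,L4; from [0,0,0]:
L1 α=3/7: [3/7, 96, 18]
L2 α=1/6: [953/42, 361/3, 73/2]
L3 α=1/3: [4607/63, 920/9, 92/3]
L4 α=1/6: [13691/189, 2471/27, 961/18]
= [72, 92, 53]

query (0,0) [L1,L2,L3,L4,L5] — begin 0,0,0
L1 α=1/2: [23, 45, 100]
L2 α=1: [13, 127, 143]
L3 α=2/7: [49, 699/7, 1217/7]
L4 α=1/4: [177/4, 3441/28, 4911/28]
L5 α=2/3: [569/12, 4729/84, 10063/84]
→ [47, 56, 120]

(3,0) stack=L1,L2,L3,L4,L5; from [0,0,0]:
L1 α=1/2: [5/2, 161/2, 8]
L2 α=1/3: [260/3, 185/3, 18]
L3 α=1/2: [797/6, 331/3, 120]
L4 α=1/5: [1723/15, 2083/15, 99]
L5 α=1/2: [5023/30, 3343/30, 295/2]
rounded: [167, 111, 148]


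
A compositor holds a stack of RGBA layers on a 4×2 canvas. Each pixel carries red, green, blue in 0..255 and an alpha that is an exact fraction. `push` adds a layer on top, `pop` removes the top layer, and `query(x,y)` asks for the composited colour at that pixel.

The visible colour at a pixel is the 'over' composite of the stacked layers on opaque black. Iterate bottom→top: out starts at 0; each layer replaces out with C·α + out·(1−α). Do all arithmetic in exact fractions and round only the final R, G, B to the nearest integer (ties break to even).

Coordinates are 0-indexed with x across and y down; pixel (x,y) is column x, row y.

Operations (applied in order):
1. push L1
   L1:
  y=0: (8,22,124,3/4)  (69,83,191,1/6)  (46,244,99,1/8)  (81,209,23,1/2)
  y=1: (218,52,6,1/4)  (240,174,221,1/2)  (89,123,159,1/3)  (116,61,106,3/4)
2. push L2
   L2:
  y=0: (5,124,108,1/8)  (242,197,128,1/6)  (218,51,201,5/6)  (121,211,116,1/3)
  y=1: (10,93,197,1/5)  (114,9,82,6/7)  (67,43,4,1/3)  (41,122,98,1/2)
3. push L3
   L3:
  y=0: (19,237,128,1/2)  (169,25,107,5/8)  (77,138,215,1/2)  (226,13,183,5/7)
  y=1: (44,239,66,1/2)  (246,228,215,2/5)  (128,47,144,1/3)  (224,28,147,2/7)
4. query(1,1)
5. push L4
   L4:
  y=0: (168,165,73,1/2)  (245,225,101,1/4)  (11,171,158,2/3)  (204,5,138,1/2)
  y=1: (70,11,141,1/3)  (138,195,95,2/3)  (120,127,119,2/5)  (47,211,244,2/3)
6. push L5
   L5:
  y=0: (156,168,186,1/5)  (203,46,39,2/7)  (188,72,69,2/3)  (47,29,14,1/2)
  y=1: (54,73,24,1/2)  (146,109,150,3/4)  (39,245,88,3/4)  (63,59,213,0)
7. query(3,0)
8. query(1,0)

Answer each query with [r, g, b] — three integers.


at x=1,y=1 over L1,L2,L3:
+L1 (α=1/2) → [120, 87, 221/2]
+L2 (α=6/7) → [804/7, 141/7, 1205/14]
+L3 (α=2/5) → [5856/35, 723/7, 1927/14]
rounded: [167, 103, 138]

(3,0) stack=L1,L2,L3,L4,L5; from [0,0,0]:
after L1 α=1/2: [81/2, 209/2, 23/2]
after L2 α=1/3: [202/3, 140, 139/3]
after L3 α=5/7: [542/3, 345/7, 3023/21]
after L4 α=1/2: [577/3, 190/7, 5921/42]
after L5 α=1/2: [359/3, 393/14, 6509/84]
= [120, 28, 77]

at x=1,y=0 over L1,L2,L3,L4,L5:
L1 α=1/6: [23/2, 83/6, 191/6]
L2 α=1/6: [599/12, 1597/36, 1723/36]
L3 α=5/8: [3979/32, 3097/96, 8143/96]
L4 α=1/4: [19777/128, 10297/128, 11375/128]
L5 α=2/7: [150853/896, 63261/896, 66859/896]
rounded: [168, 71, 75]


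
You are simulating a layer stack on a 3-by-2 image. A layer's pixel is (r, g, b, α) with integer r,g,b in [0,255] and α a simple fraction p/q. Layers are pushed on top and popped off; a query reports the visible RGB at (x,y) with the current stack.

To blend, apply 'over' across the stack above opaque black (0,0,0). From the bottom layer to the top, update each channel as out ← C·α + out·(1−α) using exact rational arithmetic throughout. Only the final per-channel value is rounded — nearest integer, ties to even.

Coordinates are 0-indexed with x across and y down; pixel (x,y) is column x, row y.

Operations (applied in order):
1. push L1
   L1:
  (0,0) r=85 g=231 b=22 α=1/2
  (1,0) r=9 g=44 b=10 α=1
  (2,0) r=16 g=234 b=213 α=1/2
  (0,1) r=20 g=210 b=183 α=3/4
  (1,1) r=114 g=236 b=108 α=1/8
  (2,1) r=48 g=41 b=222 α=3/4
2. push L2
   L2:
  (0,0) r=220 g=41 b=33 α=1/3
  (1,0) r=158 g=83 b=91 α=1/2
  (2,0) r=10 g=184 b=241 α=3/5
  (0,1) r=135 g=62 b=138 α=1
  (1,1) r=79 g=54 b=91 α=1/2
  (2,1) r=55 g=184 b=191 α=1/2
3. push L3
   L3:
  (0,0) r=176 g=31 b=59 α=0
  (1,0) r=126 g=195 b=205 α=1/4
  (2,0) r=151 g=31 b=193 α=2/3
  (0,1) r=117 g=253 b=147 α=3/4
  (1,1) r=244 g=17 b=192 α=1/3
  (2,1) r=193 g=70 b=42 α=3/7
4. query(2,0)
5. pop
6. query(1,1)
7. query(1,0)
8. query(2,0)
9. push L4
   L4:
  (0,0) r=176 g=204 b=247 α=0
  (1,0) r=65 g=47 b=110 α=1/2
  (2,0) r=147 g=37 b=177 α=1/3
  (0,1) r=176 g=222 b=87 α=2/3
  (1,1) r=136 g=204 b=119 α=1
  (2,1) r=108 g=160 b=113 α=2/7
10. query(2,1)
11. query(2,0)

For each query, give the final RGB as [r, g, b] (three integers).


query (2,0) [L1,L2,L3] — begin 0,0,0
L1 α=1/2: [8, 117, 213/2]
L2 α=3/5: [46/5, 786/5, 936/5]
L3 α=2/3: [1556/15, 1096/15, 2866/15]
rounded: [104, 73, 191]

at x=1,y=1 over L1,L2:
L1 α=1/8: [57/4, 59/2, 27/2]
L2 α=1/2: [373/8, 167/4, 209/4]
= [47, 42, 52]

at x=1,y=0 over L1,L2:
L1 α=1: [9, 44, 10]
L2 α=1/2: [167/2, 127/2, 101/2]
→ [84, 64, 50]

at x=2,y=0 over L1,L2:
+L1 (α=1/2) → [8, 117, 213/2]
+L2 (α=3/5) → [46/5, 786/5, 936/5]
→ [9, 157, 187]

query (2,1) [L1,L2,L4] — begin 0,0,0
after L1 α=3/4: [36, 123/4, 333/2]
after L2 α=1/2: [91/2, 859/8, 715/4]
after L4 α=2/7: [887/14, 6855/56, 4479/28]
= [63, 122, 160]

query (2,0) [L1,L2,L4] — begin 0,0,0
+L1 (α=1/2) → [8, 117, 213/2]
+L2 (α=3/5) → [46/5, 786/5, 936/5]
+L4 (α=1/3) → [827/15, 1757/15, 919/5]
→ [55, 117, 184]


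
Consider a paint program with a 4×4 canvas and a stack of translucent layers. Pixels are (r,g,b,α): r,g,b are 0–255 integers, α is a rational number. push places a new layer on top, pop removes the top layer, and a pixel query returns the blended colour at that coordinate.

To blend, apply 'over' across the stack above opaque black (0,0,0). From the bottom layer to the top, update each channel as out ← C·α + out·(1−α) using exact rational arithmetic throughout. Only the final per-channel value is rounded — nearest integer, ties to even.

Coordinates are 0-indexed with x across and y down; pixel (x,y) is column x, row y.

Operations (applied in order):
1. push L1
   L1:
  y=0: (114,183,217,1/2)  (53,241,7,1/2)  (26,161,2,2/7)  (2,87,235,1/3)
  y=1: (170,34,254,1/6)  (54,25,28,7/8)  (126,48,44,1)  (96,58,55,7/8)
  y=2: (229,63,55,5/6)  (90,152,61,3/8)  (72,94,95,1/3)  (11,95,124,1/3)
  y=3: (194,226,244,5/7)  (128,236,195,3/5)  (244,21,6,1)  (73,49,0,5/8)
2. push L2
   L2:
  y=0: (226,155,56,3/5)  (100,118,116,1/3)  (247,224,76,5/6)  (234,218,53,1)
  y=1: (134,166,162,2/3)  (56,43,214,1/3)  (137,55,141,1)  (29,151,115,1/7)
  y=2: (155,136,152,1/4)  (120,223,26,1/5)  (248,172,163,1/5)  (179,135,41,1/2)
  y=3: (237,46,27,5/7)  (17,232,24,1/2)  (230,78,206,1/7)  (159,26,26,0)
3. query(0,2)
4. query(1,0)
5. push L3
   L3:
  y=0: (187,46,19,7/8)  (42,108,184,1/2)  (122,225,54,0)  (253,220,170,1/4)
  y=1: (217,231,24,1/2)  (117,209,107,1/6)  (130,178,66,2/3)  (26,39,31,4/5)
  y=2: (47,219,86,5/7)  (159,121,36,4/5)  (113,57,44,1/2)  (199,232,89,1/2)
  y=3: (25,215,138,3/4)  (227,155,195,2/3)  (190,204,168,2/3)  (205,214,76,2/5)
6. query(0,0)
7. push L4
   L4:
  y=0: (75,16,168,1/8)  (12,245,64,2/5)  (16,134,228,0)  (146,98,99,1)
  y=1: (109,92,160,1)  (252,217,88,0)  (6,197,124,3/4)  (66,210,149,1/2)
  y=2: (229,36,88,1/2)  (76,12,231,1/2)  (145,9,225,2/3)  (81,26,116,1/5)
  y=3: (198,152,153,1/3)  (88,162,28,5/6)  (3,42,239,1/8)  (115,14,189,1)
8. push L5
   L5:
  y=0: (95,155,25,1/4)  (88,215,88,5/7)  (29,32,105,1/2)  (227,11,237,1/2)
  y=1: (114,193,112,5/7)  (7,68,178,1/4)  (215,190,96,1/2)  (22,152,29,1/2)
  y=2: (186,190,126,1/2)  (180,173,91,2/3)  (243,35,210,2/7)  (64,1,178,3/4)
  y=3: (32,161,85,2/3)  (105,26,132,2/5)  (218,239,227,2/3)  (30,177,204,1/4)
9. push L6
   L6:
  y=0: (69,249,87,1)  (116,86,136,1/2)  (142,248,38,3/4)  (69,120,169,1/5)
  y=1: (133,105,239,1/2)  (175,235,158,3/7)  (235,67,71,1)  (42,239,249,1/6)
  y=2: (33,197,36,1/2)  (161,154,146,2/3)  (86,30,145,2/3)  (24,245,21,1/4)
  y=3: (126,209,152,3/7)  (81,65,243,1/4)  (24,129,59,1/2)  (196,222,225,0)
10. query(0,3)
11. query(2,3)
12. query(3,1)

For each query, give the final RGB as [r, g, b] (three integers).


query (0,2) [L1,L2] — begin 0,0,0
after L1 α=5/6: [1145/6, 105/2, 275/6]
after L2 α=1/4: [1455/8, 587/8, 579/8]
→ [182, 73, 72]

query (1,0) [L1,L2] — begin 0,0,0
after L1 α=1/2: [53/2, 241/2, 7/2]
after L2 α=1/3: [51, 359/3, 41]
→ [51, 120, 41]

query (0,0) [L1,L2,L3] — begin 0,0,0
+L1 (α=1/2) → [57, 183/2, 217/2]
+L2 (α=3/5) → [792/5, 648/5, 77]
+L3 (α=7/8) → [7337/40, 1129/20, 105/4]
rounded: [183, 56, 26]

query (0,3) [L1,L2,L3,L4,L5,L6] — begin 0,0,0
L1 α=5/7: [970/7, 1130/7, 1220/7]
L2 α=5/7: [10235/49, 3870/49, 3385/49]
L3 α=3/4: [6955/98, 35475/196, 23671/196]
L4 α=1/3: [16657/147, 50371/294, 38665/294]
L5 α=2/3: [26065/441, 145039/882, 88645/882]
L6 α=3/7: [270958/3087, 566585/3087, 378386/3087]
rounded: [88, 184, 123]

query (2,3) [L1,L2,L3,L4,L5,L6] — begin 0,0,0
after L1 α=1: [244, 21, 6]
after L2 α=1/7: [242, 204/7, 242/7]
after L3 α=2/3: [622/3, 1020/7, 2594/21]
after L4 α=1/8: [4363/24, 531/4, 3311/24]
after L5 α=2/3: [14827/72, 2443/12, 14207/72]
after L6 α=1/2: [16555/144, 3991/24, 18455/144]
= [115, 166, 128]

(3,1) stack=L1,L2,L3,L4,L5,L6; from [0,0,0]:
L1 α=7/8: [84, 203/4, 385/8]
L2 α=1/7: [533/7, 911/14, 1615/28]
L3 α=4/5: [1261/35, 619/14, 5087/140]
L4 α=1/2: [3571/70, 3559/28, 25947/280]
L5 α=1/2: [5111/140, 7815/56, 34067/560]
L6 α=1/6: [6287/168, 52459/336, 61955/672]
rounded: [37, 156, 92]


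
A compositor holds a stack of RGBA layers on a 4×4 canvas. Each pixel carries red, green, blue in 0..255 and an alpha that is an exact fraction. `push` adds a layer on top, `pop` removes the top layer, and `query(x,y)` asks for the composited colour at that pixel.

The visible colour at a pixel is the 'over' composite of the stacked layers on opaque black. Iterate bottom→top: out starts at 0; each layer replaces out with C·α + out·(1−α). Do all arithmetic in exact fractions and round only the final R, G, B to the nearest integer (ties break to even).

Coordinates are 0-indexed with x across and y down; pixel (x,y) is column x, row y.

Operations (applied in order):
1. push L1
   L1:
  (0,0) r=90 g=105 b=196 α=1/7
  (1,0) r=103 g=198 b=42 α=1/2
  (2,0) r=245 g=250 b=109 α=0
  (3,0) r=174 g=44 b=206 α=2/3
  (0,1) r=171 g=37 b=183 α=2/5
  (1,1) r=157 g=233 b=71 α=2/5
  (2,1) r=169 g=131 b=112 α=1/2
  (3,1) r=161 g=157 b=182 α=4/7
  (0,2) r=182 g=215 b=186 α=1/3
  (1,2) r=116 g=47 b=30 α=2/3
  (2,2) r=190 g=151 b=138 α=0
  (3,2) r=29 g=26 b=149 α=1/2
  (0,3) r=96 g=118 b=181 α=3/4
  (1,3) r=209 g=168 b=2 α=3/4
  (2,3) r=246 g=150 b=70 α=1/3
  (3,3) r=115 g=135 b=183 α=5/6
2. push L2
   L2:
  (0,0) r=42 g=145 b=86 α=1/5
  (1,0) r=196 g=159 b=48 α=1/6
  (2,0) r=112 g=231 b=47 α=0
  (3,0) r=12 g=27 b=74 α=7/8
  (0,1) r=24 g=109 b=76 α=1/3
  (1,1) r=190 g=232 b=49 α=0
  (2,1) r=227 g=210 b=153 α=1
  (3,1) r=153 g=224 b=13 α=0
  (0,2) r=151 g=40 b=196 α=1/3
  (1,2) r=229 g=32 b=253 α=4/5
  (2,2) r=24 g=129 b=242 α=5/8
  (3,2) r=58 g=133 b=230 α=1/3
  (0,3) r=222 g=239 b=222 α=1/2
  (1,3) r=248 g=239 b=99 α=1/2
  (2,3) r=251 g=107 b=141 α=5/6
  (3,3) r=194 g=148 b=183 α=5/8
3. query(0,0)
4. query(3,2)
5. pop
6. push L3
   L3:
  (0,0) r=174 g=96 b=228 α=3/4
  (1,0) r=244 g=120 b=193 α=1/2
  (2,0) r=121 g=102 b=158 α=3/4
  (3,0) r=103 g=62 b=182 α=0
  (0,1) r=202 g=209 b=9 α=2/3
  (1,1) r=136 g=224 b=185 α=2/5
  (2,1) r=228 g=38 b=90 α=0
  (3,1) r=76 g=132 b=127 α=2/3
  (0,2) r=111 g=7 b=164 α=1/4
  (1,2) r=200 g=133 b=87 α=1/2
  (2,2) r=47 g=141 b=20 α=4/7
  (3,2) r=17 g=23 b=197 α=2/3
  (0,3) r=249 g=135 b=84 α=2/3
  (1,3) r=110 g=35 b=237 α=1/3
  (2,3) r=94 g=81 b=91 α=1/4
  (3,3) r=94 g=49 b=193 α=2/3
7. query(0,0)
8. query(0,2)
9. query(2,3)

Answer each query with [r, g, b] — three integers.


query (0,0) [L1,L2] — begin 0,0,0
L1 α=1/7: [90/7, 15, 28]
L2 α=1/5: [654/35, 41, 198/5]
rounded: [19, 41, 40]

(3,2) stack=L1,L2; from [0,0,0]:
L1 α=1/2: [29/2, 13, 149/2]
L2 α=1/3: [29, 53, 379/3]
rounded: [29, 53, 126]

query (0,0) [L1,L3] — begin 0,0,0
after L1 α=1/7: [90/7, 15, 28]
after L3 α=3/4: [936/7, 303/4, 178]
→ [134, 76, 178]

query (0,2) [L1,L3] — begin 0,0,0
after L1 α=1/3: [182/3, 215/3, 62]
after L3 α=1/4: [293/4, 111/2, 175/2]
rounded: [73, 56, 88]

(2,3) stack=L1,L3; from [0,0,0]:
after L1 α=1/3: [82, 50, 70/3]
after L3 α=1/4: [85, 231/4, 161/4]
rounded: [85, 58, 40]


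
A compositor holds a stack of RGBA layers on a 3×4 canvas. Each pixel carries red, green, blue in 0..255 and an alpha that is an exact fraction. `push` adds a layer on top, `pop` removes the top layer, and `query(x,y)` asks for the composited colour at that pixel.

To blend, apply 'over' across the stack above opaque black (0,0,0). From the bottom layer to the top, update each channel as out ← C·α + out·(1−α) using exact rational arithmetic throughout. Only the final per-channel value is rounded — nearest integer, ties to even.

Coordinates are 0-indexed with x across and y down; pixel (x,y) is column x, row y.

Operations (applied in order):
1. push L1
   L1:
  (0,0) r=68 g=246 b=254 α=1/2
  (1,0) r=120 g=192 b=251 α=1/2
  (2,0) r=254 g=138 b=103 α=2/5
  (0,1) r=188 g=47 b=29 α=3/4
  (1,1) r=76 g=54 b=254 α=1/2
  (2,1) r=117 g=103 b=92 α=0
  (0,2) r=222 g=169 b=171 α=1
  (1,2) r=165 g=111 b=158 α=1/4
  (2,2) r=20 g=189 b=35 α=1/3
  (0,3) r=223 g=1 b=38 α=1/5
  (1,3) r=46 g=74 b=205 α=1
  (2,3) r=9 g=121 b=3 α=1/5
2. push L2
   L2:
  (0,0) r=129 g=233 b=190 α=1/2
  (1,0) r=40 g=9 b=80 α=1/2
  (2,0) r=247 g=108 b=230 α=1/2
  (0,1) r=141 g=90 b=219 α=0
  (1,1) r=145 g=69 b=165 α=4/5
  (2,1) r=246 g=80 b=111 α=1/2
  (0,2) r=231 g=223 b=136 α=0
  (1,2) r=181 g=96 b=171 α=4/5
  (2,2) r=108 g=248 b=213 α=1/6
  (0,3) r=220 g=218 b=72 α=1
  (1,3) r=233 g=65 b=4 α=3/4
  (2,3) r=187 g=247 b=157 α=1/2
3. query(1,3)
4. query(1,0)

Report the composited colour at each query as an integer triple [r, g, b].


query (1,3) [L1,L2] — begin 0,0,0
after L1 α=1: [46, 74, 205]
after L2 α=3/4: [745/4, 269/4, 217/4]
→ [186, 67, 54]

query (1,0) [L1,L2] — begin 0,0,0
after L1 α=1/2: [60, 96, 251/2]
after L2 α=1/2: [50, 105/2, 411/4]
→ [50, 52, 103]


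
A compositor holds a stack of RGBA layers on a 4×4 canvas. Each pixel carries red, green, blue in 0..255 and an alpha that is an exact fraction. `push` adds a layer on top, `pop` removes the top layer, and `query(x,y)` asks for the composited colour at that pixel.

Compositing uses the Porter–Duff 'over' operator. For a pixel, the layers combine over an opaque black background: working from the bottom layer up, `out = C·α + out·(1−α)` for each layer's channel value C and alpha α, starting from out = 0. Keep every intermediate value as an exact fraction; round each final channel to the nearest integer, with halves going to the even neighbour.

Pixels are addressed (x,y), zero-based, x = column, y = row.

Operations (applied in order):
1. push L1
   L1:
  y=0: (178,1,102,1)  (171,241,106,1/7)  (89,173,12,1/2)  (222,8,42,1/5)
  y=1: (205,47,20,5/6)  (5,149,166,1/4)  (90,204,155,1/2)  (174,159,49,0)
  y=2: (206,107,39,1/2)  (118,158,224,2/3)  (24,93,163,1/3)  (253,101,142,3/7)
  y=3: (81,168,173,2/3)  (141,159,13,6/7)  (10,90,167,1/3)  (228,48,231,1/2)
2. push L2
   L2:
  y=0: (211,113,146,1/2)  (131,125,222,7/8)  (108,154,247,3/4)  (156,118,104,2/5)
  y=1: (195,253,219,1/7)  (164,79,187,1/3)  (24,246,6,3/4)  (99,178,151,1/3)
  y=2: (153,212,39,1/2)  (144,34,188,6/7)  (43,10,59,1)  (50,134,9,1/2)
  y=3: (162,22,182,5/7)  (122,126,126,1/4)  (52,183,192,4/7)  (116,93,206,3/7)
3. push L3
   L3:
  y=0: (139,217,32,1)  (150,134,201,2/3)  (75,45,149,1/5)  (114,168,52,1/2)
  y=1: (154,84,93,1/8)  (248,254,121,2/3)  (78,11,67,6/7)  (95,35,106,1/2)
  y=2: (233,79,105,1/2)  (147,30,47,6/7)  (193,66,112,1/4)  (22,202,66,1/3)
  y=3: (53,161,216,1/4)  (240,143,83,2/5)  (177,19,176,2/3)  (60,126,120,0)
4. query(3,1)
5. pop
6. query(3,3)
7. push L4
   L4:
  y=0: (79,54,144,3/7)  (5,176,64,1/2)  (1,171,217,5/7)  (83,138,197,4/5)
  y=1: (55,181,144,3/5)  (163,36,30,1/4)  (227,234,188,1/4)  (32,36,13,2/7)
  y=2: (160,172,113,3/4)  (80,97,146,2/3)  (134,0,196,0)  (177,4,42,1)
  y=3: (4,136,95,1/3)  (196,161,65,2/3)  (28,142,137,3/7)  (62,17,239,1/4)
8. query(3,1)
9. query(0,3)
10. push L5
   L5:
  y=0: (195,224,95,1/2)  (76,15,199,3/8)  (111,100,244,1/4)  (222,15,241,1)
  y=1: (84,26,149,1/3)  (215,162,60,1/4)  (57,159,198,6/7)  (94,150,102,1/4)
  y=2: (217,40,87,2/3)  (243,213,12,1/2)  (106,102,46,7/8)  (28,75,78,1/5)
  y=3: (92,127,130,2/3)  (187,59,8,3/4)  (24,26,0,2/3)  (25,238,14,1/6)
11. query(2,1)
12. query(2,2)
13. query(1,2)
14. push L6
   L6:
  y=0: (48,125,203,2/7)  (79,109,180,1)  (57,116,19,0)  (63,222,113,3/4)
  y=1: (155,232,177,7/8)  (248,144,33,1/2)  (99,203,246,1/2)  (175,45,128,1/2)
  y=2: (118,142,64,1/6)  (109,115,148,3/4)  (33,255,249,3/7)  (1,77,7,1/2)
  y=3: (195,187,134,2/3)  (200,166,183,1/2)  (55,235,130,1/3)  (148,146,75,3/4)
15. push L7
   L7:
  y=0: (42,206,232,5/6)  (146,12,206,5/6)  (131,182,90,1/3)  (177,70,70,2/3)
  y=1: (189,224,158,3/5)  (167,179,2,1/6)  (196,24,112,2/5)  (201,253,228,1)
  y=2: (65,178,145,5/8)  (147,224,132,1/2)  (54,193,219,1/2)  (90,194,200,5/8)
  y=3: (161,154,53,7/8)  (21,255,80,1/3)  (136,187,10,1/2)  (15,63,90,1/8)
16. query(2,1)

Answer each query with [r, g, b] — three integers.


at x=3,y=1 over L1,L2,L3:
after L1 α=0: [0, 0, 0]
after L2 α=1/3: [33, 178/3, 151/3]
after L3 α=1/2: [64, 283/6, 469/6]
= [64, 47, 78]

(3,3) stack=L1,L2; from [0,0,0]:
after L1 α=1/2: [114, 24, 231/2]
after L2 α=3/7: [804/7, 375/7, 1080/7]
→ [115, 54, 154]

at x=3,y=1 over L1,L2,L4:
L1 α=0: [0, 0, 0]
L2 α=1/3: [33, 178/3, 151/3]
L4 α=2/7: [229/7, 158/3, 119/3]
→ [33, 53, 40]

(0,3) stack=L1,L2,L4; from [0,0,0]:
+L1 (α=2/3) → [54, 112, 346/3]
+L2 (α=5/7) → [918/7, 334/7, 3422/21]
+L4 (α=1/3) → [1864/21, 540/7, 8839/63]
→ [89, 77, 140]

at x=2,y=1 over L1,L2,L4,L5:
L1 α=1/2: [45, 102, 155/2]
L2 α=3/4: [117/4, 210, 191/8]
L4 α=1/4: [1259/16, 216, 2077/32]
L5 α=6/7: [6731/112, 1170/7, 40093/224]
→ [60, 167, 179]

(2,2) stack=L1,L2,L4,L5; from [0,0,0]:
after L1 α=1/3: [8, 31, 163/3]
after L2 α=1: [43, 10, 59]
after L4 α=0: [43, 10, 59]
after L5 α=7/8: [785/8, 181/2, 381/8]
rounded: [98, 90, 48]

(1,2) stack=L1,L2,L4,L5; from [0,0,0]:
L1 α=2/3: [236/3, 316/3, 448/3]
L2 α=6/7: [404/3, 928/21, 3832/21]
L4 α=2/3: [884/9, 5002/63, 9964/63]
L5 α=1/2: [3071/18, 18421/126, 5360/63]
rounded: [171, 146, 85]

(2,1) stack=L1,L2,L4,L5,L6,L7; from [0,0,0]:
L1 α=1/2: [45, 102, 155/2]
L2 α=3/4: [117/4, 210, 191/8]
L4 α=1/4: [1259/16, 216, 2077/32]
L5 α=6/7: [6731/112, 1170/7, 40093/224]
L6 α=1/2: [17819/224, 2591/14, 95197/448]
L7 α=2/5: [28253/224, 1689/14, 385943/2240]
= [126, 121, 172]


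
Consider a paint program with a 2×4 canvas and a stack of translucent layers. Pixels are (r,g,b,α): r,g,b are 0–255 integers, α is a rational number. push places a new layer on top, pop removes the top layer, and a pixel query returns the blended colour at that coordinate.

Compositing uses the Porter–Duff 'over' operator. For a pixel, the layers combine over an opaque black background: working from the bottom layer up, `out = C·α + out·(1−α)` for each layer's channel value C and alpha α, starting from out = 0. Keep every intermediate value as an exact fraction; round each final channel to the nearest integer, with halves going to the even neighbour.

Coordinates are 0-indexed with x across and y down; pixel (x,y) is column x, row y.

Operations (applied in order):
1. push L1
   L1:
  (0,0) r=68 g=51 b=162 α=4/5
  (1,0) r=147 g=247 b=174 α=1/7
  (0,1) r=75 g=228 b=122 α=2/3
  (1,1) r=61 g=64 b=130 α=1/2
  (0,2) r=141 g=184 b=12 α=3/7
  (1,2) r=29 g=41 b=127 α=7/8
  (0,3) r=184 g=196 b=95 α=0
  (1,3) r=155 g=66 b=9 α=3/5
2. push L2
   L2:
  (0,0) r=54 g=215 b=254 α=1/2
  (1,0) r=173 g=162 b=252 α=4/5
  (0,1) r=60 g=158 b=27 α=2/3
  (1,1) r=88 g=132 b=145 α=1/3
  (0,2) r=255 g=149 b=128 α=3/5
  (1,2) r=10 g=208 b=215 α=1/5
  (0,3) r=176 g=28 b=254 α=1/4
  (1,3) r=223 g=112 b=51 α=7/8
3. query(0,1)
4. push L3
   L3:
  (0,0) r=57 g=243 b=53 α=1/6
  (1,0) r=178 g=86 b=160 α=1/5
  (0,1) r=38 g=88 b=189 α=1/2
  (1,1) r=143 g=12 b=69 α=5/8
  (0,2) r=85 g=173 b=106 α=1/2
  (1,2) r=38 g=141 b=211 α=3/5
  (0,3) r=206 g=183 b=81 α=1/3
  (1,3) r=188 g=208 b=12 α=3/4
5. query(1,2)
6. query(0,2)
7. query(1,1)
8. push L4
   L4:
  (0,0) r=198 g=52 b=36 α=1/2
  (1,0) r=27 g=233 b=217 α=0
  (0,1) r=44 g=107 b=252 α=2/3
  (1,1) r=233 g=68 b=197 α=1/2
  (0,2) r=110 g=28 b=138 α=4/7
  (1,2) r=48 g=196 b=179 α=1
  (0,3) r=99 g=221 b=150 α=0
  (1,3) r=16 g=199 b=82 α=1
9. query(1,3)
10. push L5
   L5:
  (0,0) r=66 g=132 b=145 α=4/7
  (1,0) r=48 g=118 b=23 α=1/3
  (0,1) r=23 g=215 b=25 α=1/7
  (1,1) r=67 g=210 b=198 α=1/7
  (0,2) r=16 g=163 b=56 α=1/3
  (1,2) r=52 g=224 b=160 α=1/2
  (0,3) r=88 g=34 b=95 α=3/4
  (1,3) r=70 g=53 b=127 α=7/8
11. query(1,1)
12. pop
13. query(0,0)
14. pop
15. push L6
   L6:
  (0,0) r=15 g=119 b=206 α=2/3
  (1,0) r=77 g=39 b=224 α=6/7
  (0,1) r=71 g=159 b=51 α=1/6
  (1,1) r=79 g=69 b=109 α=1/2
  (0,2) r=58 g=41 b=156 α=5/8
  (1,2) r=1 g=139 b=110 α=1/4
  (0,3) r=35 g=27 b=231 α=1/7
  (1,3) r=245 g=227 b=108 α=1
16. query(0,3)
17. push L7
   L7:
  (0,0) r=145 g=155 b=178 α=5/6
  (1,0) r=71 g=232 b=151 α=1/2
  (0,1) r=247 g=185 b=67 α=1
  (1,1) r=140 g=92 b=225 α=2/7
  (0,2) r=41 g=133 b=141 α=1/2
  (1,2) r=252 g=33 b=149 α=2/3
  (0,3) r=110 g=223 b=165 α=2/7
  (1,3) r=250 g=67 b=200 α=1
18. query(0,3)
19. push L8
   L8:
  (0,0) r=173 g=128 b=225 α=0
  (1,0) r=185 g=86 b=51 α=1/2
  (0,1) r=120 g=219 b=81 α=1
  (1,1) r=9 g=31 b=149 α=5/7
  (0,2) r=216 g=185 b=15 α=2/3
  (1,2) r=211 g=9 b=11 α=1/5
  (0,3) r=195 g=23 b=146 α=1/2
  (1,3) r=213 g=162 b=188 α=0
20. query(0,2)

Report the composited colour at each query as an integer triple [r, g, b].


query (0,1) [L1,L2] — begin 0,0,0
after L1 α=2/3: [50, 152, 244/3]
after L2 α=2/3: [170/3, 156, 406/9]
→ [57, 156, 45]

at x=1,y=2 over L1,L2,L3:
after L1 α=7/8: [203/8, 287/8, 889/8]
after L2 α=1/5: [223/10, 703/10, 1319/10]
after L3 α=3/5: [793/25, 2818/25, 4484/25]
= [32, 113, 179]

at x=0,y=2 over L1,L2,L3:
L1 α=3/7: [423/7, 552/7, 36/7]
L2 α=3/5: [6201/35, 4233/35, 552/7]
L3 α=1/2: [4588/35, 5144/35, 647/7]
rounded: [131, 147, 92]

query (1,1) [L1,L2,L3] — begin 0,0,0
+L1 (α=1/2) → [61/2, 32, 65]
+L2 (α=1/3) → [149/3, 196/3, 275/3]
+L3 (α=5/8) → [108, 32, 155/2]
rounded: [108, 32, 78]

at x=1,y=3 over L1,L2,L3,L4:
after L1 α=3/5: [93, 198/5, 27/5]
after L2 α=7/8: [827/4, 2059/20, 453/10]
after L3 α=3/4: [3083/16, 14539/80, 813/40]
after L4 α=1: [16, 199, 82]
rounded: [16, 199, 82]

query (1,1) [L1,L2,L3,L4,L5] — begin 0,0,0
+L1 (α=1/2) → [61/2, 32, 65]
+L2 (α=1/3) → [149/3, 196/3, 275/3]
+L3 (α=5/8) → [108, 32, 155/2]
+L4 (α=1/2) → [341/2, 50, 549/4]
+L5 (α=1/7) → [1090/7, 510/7, 2043/14]
rounded: [156, 73, 146]

(0,0) stack=L1,L2,L3,L4; from [0,0,0]:
L1 α=4/5: [272/5, 204/5, 648/5]
L2 α=1/2: [271/5, 1279/10, 959/5]
L3 α=1/6: [164/3, 1765/12, 506/3]
L4 α=1/2: [379/3, 2389/24, 307/3]
rounded: [126, 100, 102]

(0,3) stack=L1,L2,L3,L6; from [0,0,0]:
L1 α=0: [0, 0, 0]
L2 α=1/4: [44, 7, 127/2]
L3 α=1/3: [98, 197/3, 208/3]
L6 α=1/7: [89, 421/7, 647/7]
rounded: [89, 60, 92]

query (0,3) [L1,L2,L3,L6,L7] — begin 0,0,0
after L1 α=0: [0, 0, 0]
after L2 α=1/4: [44, 7, 127/2]
after L3 α=1/3: [98, 197/3, 208/3]
after L6 α=1/7: [89, 421/7, 647/7]
after L7 α=2/7: [95, 5227/49, 5545/49]
rounded: [95, 107, 113]

at x=0,y=2 over L1,L2,L3,L6,L7,L8:
L1 α=3/7: [423/7, 552/7, 36/7]
L2 α=3/5: [6201/35, 4233/35, 552/7]
L3 α=1/2: [4588/35, 5144/35, 647/7]
L6 α=5/8: [11957/140, 22607/280, 7401/56]
L7 α=1/2: [17697/280, 59847/560, 15297/112]
L8 α=2/3: [46219/280, 267047/1680, 6219/112]
= [165, 159, 56]


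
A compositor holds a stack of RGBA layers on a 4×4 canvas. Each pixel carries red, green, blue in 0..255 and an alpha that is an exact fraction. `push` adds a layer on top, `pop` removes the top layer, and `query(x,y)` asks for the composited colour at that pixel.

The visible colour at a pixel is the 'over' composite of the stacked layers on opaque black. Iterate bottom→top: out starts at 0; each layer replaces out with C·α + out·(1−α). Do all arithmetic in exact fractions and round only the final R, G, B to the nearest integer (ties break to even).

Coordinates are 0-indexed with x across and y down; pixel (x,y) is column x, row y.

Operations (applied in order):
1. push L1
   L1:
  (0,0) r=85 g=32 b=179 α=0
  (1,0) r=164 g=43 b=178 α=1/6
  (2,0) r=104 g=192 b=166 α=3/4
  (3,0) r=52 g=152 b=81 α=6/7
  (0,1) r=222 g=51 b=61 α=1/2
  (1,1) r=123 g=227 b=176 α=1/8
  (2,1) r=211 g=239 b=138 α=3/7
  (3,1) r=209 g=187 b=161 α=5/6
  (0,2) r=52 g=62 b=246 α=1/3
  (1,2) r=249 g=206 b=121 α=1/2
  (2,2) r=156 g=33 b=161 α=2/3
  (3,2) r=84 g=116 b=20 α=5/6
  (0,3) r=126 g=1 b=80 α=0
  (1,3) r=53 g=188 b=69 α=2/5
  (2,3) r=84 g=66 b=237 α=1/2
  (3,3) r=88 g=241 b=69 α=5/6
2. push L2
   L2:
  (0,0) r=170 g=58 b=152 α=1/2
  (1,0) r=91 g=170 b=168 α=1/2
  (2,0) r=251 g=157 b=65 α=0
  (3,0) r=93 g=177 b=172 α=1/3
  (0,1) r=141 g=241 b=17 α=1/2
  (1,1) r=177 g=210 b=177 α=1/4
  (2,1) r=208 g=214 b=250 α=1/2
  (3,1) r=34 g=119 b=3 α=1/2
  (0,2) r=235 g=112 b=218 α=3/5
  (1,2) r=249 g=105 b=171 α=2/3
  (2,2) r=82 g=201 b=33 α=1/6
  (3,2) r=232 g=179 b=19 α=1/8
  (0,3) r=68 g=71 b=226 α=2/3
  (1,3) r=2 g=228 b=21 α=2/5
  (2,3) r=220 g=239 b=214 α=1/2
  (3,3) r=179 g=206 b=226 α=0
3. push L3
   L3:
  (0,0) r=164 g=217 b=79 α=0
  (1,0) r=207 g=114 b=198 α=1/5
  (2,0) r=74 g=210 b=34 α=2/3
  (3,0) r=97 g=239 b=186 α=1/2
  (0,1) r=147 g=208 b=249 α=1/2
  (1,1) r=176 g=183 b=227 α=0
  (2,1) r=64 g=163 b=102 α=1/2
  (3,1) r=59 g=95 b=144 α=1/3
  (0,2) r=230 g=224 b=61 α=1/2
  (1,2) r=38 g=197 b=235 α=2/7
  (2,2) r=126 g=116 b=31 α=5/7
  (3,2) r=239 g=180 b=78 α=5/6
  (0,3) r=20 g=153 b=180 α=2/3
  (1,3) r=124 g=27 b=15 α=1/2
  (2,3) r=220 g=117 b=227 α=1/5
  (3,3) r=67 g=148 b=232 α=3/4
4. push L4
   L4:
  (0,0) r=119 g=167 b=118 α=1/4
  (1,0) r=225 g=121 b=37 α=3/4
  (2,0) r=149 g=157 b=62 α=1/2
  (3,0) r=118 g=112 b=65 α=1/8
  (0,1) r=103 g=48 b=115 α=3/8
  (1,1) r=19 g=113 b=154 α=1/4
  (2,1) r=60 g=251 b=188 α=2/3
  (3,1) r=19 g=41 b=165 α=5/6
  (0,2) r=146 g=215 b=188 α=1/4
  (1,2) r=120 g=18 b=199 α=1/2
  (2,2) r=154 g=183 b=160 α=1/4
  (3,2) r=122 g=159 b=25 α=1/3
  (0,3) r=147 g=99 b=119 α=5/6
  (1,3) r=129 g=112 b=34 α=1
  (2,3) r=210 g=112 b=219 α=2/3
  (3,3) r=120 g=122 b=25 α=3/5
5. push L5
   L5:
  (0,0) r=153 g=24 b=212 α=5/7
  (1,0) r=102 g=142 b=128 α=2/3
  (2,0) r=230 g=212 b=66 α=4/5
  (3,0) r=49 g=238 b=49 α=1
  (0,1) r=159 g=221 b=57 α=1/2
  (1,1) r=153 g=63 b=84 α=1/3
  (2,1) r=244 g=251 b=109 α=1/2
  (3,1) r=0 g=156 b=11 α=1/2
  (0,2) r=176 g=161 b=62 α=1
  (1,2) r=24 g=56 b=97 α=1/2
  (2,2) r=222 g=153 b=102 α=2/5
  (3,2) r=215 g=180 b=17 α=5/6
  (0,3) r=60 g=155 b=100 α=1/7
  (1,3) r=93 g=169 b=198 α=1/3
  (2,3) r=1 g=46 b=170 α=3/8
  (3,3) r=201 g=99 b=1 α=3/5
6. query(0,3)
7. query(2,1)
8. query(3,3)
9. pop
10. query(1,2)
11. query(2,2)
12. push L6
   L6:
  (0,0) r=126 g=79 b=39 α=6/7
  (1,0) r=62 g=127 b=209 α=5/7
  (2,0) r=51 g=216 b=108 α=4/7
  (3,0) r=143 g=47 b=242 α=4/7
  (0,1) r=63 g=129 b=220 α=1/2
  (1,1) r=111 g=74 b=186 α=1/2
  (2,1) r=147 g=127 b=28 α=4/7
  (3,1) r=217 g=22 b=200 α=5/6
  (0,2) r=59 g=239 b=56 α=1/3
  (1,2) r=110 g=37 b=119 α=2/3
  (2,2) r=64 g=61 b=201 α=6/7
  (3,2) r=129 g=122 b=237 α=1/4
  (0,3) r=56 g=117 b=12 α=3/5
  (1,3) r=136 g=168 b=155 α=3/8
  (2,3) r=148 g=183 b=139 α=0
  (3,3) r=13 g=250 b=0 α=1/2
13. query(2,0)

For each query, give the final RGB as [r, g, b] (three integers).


(0,3) stack=L1,L2,L3,L4,L5; from [0,0,0]:
after L1 α=0: [0, 0, 0]
after L2 α=2/3: [136/3, 142/3, 452/3]
after L3 α=2/3: [256/9, 1060/9, 1532/9]
after L4 α=5/6: [6871/54, 5515/54, 6887/54]
after L5 α=1/7: [7411/63, 6910/63, 7787/63]
= [118, 110, 124]

query (2,1) [L1,L2,L3,L4,L5] — begin 0,0,0
+L1 (α=3/7) → [633/7, 717/7, 414/7]
+L2 (α=1/2) → [2089/14, 2215/14, 1082/7]
+L3 (α=1/2) → [2985/28, 4497/28, 898/7]
+L4 (α=2/3) → [2115/28, 18553/84, 3530/21]
+L5 (α=1/2) → [8947/56, 39637/168, 5819/42]
= [160, 236, 139]

query (3,3) [L1,L2,L3,L4,L5] — begin 0,0,0
L1 α=5/6: [220/3, 1205/6, 115/2]
L2 α=0: [220/3, 1205/6, 115/2]
L3 α=3/4: [823/12, 3869/24, 1507/8]
L4 α=3/5: [2983/30, 8261/60, 1807/20]
L5 α=3/5: [12028/75, 17171/150, 1837/50]
= [160, 114, 37]

query (1,2) [L1,L2,L3,L4] — begin 0,0,0
+L1 (α=1/2) → [249/2, 103, 121/2]
+L2 (α=2/3) → [415/2, 313/3, 805/6]
+L3 (α=2/7) → [2227/14, 2747/21, 6845/42]
+L4 (α=1/2) → [3907/28, 3125/42, 15203/84]
→ [140, 74, 181]

(2,2) stack=L1,L2,L3,L4; from [0,0,0]:
+L1 (α=2/3) → [104, 22, 322/3]
+L2 (α=1/6) → [301/3, 311/6, 1709/18]
+L3 (α=5/7) → [356/3, 293/3, 3104/63]
+L4 (α=1/4) → [255/2, 119, 1616/21]
→ [128, 119, 77]

query (2,0) [L1,L2,L3,L4,L6] — begin 0,0,0
L1 α=3/4: [78, 144, 249/2]
L2 α=0: [78, 144, 249/2]
L3 α=2/3: [226/3, 188, 385/6]
L4 α=1/2: [673/6, 345/2, 757/12]
L6 α=4/7: [1081/14, 2763/14, 355/4]
= [77, 197, 89]
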